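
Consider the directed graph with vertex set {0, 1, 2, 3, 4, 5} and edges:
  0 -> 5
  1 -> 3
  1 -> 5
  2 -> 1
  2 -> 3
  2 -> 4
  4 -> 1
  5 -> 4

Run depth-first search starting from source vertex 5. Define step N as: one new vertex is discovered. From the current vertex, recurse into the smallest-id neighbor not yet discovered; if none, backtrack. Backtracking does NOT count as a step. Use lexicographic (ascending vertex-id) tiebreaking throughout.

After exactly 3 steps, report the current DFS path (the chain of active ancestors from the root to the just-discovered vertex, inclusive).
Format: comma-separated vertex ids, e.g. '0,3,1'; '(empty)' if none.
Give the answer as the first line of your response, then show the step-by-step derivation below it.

5,4,1

step 1: discover 5; path=5; order=5
step 2: discover 4; path=5>4; order=5,4
step 3: discover 1; path=5>4>1; order=5,4,1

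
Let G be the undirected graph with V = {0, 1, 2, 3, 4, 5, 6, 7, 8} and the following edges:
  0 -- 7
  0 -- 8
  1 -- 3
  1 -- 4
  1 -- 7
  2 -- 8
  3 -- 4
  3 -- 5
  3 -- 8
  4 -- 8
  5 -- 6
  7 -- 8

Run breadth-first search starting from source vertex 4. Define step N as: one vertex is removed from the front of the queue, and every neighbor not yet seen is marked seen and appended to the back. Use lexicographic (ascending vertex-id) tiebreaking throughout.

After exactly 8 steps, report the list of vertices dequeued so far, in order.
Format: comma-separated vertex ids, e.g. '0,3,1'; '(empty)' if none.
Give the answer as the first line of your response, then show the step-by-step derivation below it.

4,1,3,8,7,5,0,2

step 1: dequeue 4; queue=[1,3,8]; order=4
step 2: dequeue 1; queue=[3,8,7]; order=4,1
step 3: dequeue 3; queue=[8,7,5]; order=4,1,3
step 4: dequeue 8; queue=[7,5,0,2]; order=4,1,3,8
step 5: dequeue 7; queue=[5,0,2]; order=4,1,3,8,7
step 6: dequeue 5; queue=[0,2,6]; order=4,1,3,8,7,5
step 7: dequeue 0; queue=[2,6]; order=4,1,3,8,7,5,0
step 8: dequeue 2; queue=[6]; order=4,1,3,8,7,5,0,2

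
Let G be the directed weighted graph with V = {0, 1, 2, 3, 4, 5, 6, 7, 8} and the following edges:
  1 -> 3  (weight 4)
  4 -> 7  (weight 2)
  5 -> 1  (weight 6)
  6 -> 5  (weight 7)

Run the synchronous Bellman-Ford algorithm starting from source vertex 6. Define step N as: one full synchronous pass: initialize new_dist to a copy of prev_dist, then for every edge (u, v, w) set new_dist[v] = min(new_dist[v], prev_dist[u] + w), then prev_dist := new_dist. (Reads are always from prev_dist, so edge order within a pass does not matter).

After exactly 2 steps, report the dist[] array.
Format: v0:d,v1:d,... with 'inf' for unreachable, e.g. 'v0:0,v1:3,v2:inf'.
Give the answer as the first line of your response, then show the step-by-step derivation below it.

v0:inf,v1:13,v2:inf,v3:inf,v4:inf,v5:7,v6:0,v7:inf,v8:inf

step 1: dist = v0:inf,v1:inf,v2:inf,v3:inf,v4:inf,v5:7,v6:0,v7:inf,v8:inf
step 2: dist = v0:inf,v1:13,v2:inf,v3:inf,v4:inf,v5:7,v6:0,v7:inf,v8:inf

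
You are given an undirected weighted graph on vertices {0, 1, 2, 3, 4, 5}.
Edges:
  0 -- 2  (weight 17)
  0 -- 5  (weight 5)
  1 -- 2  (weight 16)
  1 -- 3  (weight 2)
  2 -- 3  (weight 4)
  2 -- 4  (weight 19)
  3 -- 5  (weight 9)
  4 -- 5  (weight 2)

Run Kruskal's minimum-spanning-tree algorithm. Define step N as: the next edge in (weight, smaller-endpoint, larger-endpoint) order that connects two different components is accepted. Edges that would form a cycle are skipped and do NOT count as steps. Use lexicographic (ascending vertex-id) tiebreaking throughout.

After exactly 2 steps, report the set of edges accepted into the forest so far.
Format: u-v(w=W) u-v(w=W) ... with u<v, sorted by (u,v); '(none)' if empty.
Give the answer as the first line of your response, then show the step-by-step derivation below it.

1-3(w=2) 4-5(w=2)

step 1: add edge 1-3 (w=2); MST = {1-3(w=2)}
step 2: add edge 4-5 (w=2); MST = {1-3(w=2) 4-5(w=2)}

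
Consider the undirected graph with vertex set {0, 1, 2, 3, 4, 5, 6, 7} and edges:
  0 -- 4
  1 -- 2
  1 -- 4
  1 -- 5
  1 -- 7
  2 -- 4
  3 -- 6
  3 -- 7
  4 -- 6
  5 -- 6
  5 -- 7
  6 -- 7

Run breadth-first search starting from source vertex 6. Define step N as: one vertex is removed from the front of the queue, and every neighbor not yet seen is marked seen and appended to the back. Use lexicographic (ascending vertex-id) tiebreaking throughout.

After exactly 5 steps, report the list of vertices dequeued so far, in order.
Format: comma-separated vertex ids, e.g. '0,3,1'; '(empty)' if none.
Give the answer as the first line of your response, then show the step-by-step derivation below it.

6,3,4,5,7

step 1: dequeue 6; queue=[3,4,5,7]; order=6
step 2: dequeue 3; queue=[4,5,7]; order=6,3
step 3: dequeue 4; queue=[5,7,0,1,2]; order=6,3,4
step 4: dequeue 5; queue=[7,0,1,2]; order=6,3,4,5
step 5: dequeue 7; queue=[0,1,2]; order=6,3,4,5,7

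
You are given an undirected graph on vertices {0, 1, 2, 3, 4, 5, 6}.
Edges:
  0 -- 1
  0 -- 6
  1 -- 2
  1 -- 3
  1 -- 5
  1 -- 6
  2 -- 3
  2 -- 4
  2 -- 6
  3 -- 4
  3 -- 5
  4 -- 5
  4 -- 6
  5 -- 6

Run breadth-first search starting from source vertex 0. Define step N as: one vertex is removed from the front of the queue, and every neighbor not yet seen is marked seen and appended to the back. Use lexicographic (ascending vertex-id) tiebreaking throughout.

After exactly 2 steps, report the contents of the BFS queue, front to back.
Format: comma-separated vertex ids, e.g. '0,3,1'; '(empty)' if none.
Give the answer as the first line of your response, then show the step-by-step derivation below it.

6,2,3,5

step 1: dequeue 0; queue=[1,6]; order=0
step 2: dequeue 1; queue=[6,2,3,5]; order=0,1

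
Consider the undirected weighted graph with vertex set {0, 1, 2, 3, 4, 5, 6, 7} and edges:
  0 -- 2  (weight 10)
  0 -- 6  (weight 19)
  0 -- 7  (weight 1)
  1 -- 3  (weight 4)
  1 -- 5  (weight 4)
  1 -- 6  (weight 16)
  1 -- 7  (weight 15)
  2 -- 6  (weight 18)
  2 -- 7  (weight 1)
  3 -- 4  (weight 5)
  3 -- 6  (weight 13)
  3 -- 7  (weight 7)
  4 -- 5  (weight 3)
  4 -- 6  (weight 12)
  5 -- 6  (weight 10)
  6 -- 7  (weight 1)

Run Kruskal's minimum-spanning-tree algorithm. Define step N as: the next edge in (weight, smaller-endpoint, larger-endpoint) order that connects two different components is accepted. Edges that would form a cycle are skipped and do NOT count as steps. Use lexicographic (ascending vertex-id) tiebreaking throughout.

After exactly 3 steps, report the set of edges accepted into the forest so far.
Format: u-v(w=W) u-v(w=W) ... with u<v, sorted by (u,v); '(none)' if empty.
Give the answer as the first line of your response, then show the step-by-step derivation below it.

0-7(w=1) 2-7(w=1) 6-7(w=1)

step 1: add edge 0-7 (w=1); MST = {0-7(w=1)}
step 2: add edge 2-7 (w=1); MST = {0-7(w=1) 2-7(w=1)}
step 3: add edge 6-7 (w=1); MST = {0-7(w=1) 2-7(w=1) 6-7(w=1)}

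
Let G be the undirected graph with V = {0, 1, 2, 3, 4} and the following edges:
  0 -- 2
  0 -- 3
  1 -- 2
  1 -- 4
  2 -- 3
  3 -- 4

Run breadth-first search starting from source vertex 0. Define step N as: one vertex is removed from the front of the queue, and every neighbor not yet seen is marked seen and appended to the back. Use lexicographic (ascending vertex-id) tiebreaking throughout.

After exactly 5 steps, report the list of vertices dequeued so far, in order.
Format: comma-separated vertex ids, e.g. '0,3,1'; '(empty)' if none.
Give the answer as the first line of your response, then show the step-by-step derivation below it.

0,2,3,1,4

step 1: dequeue 0; queue=[2,3]; order=0
step 2: dequeue 2; queue=[3,1]; order=0,2
step 3: dequeue 3; queue=[1,4]; order=0,2,3
step 4: dequeue 1; queue=[4]; order=0,2,3,1
step 5: dequeue 4; queue=[(empty)]; order=0,2,3,1,4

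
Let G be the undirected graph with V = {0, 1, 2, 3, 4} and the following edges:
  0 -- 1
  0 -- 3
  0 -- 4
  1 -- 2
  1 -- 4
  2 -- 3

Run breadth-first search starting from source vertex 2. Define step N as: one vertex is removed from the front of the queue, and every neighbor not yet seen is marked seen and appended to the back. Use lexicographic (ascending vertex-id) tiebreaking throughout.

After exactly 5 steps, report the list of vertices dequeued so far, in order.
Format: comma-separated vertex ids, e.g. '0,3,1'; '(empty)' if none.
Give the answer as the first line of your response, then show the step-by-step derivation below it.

2,1,3,0,4

step 1: dequeue 2; queue=[1,3]; order=2
step 2: dequeue 1; queue=[3,0,4]; order=2,1
step 3: dequeue 3; queue=[0,4]; order=2,1,3
step 4: dequeue 0; queue=[4]; order=2,1,3,0
step 5: dequeue 4; queue=[(empty)]; order=2,1,3,0,4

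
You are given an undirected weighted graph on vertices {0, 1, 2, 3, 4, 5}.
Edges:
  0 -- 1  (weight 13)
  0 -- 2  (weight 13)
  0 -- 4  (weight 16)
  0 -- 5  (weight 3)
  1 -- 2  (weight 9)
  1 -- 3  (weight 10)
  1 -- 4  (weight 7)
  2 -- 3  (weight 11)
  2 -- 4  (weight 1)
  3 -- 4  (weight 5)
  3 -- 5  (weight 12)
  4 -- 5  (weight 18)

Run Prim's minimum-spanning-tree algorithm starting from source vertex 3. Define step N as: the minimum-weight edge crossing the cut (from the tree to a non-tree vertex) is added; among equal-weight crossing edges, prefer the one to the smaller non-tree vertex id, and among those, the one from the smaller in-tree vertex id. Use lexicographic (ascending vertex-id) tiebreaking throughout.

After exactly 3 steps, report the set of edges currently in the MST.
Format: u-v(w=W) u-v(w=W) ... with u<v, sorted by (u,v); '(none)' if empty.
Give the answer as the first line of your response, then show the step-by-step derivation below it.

1-4(w=7) 2-4(w=1) 3-4(w=5)

step 1: add edge 3-4 (w=5); MST = {3-4(w=5)}
step 2: add edge 2-4 (w=1); MST = {2-4(w=1) 3-4(w=5)}
step 3: add edge 1-4 (w=7); MST = {1-4(w=7) 2-4(w=1) 3-4(w=5)}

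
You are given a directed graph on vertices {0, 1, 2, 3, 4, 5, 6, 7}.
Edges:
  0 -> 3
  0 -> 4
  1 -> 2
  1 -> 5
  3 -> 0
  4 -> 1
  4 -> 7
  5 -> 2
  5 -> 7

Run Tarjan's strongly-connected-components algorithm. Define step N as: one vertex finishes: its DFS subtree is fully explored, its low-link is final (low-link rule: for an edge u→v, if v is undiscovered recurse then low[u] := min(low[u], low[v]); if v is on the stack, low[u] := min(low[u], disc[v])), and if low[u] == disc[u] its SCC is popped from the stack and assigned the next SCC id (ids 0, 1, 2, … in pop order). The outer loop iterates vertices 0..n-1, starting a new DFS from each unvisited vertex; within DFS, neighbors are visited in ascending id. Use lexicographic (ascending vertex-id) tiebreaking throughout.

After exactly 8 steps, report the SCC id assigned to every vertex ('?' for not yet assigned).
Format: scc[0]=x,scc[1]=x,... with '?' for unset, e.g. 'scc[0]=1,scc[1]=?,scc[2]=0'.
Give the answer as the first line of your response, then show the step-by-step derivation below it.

scc[0]=5,scc[1]=3,scc[2]=0,scc[3]=5,scc[4]=4,scc[5]=2,scc[6]=6,scc[7]=1

step 1: low=(low[0]=0,low[1]=?,low[2]=?,low[3]=0,low[4]=?,low[5]=?,low[6]=?,low[7]=?); scc=(scc[0]=?,scc[1]=?,scc[2]=?,scc[3]=?,scc[4]=?,scc[5]=?,scc[6]=?,scc[7]=?)
step 2: low=(low[0]=0,low[1]=3,low[2]=4,low[3]=0,low[4]=2,low[5]=?,low[6]=?,low[7]=?); scc=(scc[0]=?,scc[1]=?,scc[2]=0,scc[3]=?,scc[4]=?,scc[5]=?,scc[6]=?,scc[7]=?)
step 3: low=(low[0]=0,low[1]=3,low[2]=4,low[3]=0,low[4]=2,low[5]=5,low[6]=?,low[7]=6); scc=(scc[0]=?,scc[1]=?,scc[2]=0,scc[3]=?,scc[4]=?,scc[5]=?,scc[6]=?,scc[7]=1)
step 4: low=(low[0]=0,low[1]=3,low[2]=4,low[3]=0,low[4]=2,low[5]=5,low[6]=?,low[7]=6); scc=(scc[0]=?,scc[1]=?,scc[2]=0,scc[3]=?,scc[4]=?,scc[5]=2,scc[6]=?,scc[7]=1)
step 5: low=(low[0]=0,low[1]=3,low[2]=4,low[3]=0,low[4]=2,low[5]=5,low[6]=?,low[7]=6); scc=(scc[0]=?,scc[1]=3,scc[2]=0,scc[3]=?,scc[4]=?,scc[5]=2,scc[6]=?,scc[7]=1)
step 6: low=(low[0]=0,low[1]=3,low[2]=4,low[3]=0,low[4]=2,low[5]=5,low[6]=?,low[7]=6); scc=(scc[0]=?,scc[1]=3,scc[2]=0,scc[3]=?,scc[4]=4,scc[5]=2,scc[6]=?,scc[7]=1)
step 7: low=(low[0]=0,low[1]=3,low[2]=4,low[3]=0,low[4]=2,low[5]=5,low[6]=?,low[7]=6); scc=(scc[0]=5,scc[1]=3,scc[2]=0,scc[3]=5,scc[4]=4,scc[5]=2,scc[6]=?,scc[7]=1)
step 8: low=(low[0]=0,low[1]=3,low[2]=4,low[3]=0,low[4]=2,low[5]=5,low[6]=7,low[7]=6); scc=(scc[0]=5,scc[1]=3,scc[2]=0,scc[3]=5,scc[4]=4,scc[5]=2,scc[6]=6,scc[7]=1)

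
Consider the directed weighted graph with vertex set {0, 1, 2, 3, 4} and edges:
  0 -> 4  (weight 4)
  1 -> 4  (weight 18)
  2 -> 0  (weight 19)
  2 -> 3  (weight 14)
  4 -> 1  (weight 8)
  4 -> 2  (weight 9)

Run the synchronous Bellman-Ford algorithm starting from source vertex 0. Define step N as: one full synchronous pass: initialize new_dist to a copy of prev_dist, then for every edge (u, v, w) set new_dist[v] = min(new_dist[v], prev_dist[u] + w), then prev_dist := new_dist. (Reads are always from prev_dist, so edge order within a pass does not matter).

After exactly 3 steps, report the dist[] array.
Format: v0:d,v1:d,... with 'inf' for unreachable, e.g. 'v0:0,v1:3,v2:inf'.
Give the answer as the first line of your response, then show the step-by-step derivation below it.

v0:0,v1:12,v2:13,v3:27,v4:4

step 1: dist = v0:0,v1:inf,v2:inf,v3:inf,v4:4
step 2: dist = v0:0,v1:12,v2:13,v3:inf,v4:4
step 3: dist = v0:0,v1:12,v2:13,v3:27,v4:4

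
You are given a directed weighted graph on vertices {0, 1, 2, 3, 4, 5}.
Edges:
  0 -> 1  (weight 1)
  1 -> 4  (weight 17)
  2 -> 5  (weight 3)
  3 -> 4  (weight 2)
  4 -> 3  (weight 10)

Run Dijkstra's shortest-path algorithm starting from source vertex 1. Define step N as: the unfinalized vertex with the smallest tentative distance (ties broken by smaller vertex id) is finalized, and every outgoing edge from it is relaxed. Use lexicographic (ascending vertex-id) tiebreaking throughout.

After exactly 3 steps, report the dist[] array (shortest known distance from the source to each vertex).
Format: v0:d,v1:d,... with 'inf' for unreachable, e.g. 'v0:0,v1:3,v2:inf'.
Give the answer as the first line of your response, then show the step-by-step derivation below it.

v0:inf,v1:0,v2:inf,v3:27,v4:17,v5:inf

step 1: dist = v0:inf,v1:0,v2:inf,v3:inf,v4:17,v5:inf
step 2: dist = v0:inf,v1:0,v2:inf,v3:27,v4:17,v5:inf
step 3: dist = v0:inf,v1:0,v2:inf,v3:27,v4:17,v5:inf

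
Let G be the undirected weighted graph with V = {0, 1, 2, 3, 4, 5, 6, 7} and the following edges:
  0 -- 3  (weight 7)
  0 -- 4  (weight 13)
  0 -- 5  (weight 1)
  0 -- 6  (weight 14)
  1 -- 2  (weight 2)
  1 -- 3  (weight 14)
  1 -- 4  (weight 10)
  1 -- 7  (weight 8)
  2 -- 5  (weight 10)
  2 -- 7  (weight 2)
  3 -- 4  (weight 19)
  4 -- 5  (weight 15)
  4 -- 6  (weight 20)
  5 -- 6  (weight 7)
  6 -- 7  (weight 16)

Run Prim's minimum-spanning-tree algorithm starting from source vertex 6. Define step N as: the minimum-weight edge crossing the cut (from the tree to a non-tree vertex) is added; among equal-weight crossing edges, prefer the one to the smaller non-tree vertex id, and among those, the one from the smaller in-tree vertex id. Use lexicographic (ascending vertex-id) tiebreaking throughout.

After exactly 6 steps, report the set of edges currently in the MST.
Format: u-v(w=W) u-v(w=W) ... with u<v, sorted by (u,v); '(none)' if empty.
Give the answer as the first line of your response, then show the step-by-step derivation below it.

0-3(w=7) 0-5(w=1) 1-2(w=2) 2-5(w=10) 2-7(w=2) 5-6(w=7)

step 1: add edge 5-6 (w=7); MST = {5-6(w=7)}
step 2: add edge 0-5 (w=1); MST = {0-5(w=1) 5-6(w=7)}
step 3: add edge 0-3 (w=7); MST = {0-3(w=7) 0-5(w=1) 5-6(w=7)}
step 4: add edge 2-5 (w=10); MST = {0-3(w=7) 0-5(w=1) 2-5(w=10) 5-6(w=7)}
step 5: add edge 1-2 (w=2); MST = {0-3(w=7) 0-5(w=1) 1-2(w=2) 2-5(w=10) 5-6(w=7)}
step 6: add edge 2-7 (w=2); MST = {0-3(w=7) 0-5(w=1) 1-2(w=2) 2-5(w=10) 2-7(w=2) 5-6(w=7)}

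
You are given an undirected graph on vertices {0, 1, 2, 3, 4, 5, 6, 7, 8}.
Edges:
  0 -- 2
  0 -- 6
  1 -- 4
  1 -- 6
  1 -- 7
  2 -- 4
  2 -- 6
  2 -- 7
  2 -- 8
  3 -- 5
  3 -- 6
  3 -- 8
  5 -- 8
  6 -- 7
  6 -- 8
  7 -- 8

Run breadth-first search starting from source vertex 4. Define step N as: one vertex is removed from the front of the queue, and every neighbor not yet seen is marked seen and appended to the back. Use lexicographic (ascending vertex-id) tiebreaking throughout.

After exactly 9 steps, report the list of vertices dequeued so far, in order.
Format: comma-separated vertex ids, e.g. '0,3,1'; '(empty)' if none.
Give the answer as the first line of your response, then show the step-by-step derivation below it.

4,1,2,6,7,0,8,3,5

step 1: dequeue 4; queue=[1,2]; order=4
step 2: dequeue 1; queue=[2,6,7]; order=4,1
step 3: dequeue 2; queue=[6,7,0,8]; order=4,1,2
step 4: dequeue 6; queue=[7,0,8,3]; order=4,1,2,6
step 5: dequeue 7; queue=[0,8,3]; order=4,1,2,6,7
step 6: dequeue 0; queue=[8,3]; order=4,1,2,6,7,0
step 7: dequeue 8; queue=[3,5]; order=4,1,2,6,7,0,8
step 8: dequeue 3; queue=[5]; order=4,1,2,6,7,0,8,3
step 9: dequeue 5; queue=[(empty)]; order=4,1,2,6,7,0,8,3,5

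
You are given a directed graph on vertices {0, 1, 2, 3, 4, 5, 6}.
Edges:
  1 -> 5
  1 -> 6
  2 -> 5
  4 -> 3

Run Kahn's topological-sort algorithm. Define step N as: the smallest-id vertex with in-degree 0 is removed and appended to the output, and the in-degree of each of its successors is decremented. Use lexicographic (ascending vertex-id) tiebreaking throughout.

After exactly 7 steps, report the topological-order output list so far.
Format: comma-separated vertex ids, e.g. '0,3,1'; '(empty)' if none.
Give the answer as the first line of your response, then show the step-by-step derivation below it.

0,1,2,4,3,5,6

step 1: output 0; order=[0]; indeg=(0,0,0,1,0,2,1)
step 2: output 1; order=[0,1]; indeg=(0,0,0,1,0,1,0)
step 3: output 2; order=[0,1,2]; indeg=(0,0,0,1,0,0,0)
step 4: output 4; order=[0,1,2,4]; indeg=(0,0,0,0,0,0,0)
step 5: output 3; order=[0,1,2,4,3]; indeg=(0,0,0,0,0,0,0)
step 6: output 5; order=[0,1,2,4,3,5]; indeg=(0,0,0,0,0,0,0)
step 7: output 6; order=[0,1,2,4,3,5,6]; indeg=(0,0,0,0,0,0,0)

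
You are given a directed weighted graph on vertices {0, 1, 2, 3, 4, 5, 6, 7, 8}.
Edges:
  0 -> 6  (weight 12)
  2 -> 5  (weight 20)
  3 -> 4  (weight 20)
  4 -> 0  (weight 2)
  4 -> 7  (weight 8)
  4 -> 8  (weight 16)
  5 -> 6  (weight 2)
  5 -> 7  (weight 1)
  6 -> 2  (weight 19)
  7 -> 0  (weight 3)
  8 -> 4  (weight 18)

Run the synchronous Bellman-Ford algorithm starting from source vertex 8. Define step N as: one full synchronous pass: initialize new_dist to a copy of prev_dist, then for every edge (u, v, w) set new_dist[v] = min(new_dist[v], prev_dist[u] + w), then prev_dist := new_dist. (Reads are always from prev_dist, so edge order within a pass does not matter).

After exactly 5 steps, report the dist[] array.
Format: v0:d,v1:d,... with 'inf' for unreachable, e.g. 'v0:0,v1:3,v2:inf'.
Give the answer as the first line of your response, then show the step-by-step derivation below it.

v0:20,v1:inf,v2:51,v3:inf,v4:18,v5:71,v6:32,v7:26,v8:0

step 1: dist = v0:inf,v1:inf,v2:inf,v3:inf,v4:18,v5:inf,v6:inf,v7:inf,v8:0
step 2: dist = v0:20,v1:inf,v2:inf,v3:inf,v4:18,v5:inf,v6:inf,v7:26,v8:0
step 3: dist = v0:20,v1:inf,v2:inf,v3:inf,v4:18,v5:inf,v6:32,v7:26,v8:0
step 4: dist = v0:20,v1:inf,v2:51,v3:inf,v4:18,v5:inf,v6:32,v7:26,v8:0
step 5: dist = v0:20,v1:inf,v2:51,v3:inf,v4:18,v5:71,v6:32,v7:26,v8:0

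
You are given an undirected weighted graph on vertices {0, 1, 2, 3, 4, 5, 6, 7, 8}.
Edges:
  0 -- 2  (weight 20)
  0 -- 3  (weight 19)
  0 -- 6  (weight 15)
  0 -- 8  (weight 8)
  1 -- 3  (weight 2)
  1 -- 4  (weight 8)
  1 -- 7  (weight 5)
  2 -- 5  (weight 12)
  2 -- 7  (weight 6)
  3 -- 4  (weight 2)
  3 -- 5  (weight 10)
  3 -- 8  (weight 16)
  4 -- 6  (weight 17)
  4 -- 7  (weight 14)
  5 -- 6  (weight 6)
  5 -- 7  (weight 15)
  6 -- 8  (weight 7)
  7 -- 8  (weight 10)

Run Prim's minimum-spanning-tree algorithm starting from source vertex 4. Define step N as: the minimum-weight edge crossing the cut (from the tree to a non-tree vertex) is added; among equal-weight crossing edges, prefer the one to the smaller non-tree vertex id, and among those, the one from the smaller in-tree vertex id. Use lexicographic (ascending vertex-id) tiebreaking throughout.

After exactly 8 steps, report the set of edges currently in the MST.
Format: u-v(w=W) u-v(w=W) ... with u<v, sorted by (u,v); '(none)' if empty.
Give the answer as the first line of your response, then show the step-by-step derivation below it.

0-8(w=8) 1-3(w=2) 1-7(w=5) 2-7(w=6) 3-4(w=2) 3-5(w=10) 5-6(w=6) 6-8(w=7)

step 1: add edge 3-4 (w=2); MST = {3-4(w=2)}
step 2: add edge 1-3 (w=2); MST = {1-3(w=2) 3-4(w=2)}
step 3: add edge 1-7 (w=5); MST = {1-3(w=2) 1-7(w=5) 3-4(w=2)}
step 4: add edge 2-7 (w=6); MST = {1-3(w=2) 1-7(w=5) 2-7(w=6) 3-4(w=2)}
step 5: add edge 3-5 (w=10); MST = {1-3(w=2) 1-7(w=5) 2-7(w=6) 3-4(w=2) 3-5(w=10)}
step 6: add edge 5-6 (w=6); MST = {1-3(w=2) 1-7(w=5) 2-7(w=6) 3-4(w=2) 3-5(w=10) 5-6(w=6)}
step 7: add edge 6-8 (w=7); MST = {1-3(w=2) 1-7(w=5) 2-7(w=6) 3-4(w=2) 3-5(w=10) 5-6(w=6) 6-8(w=7)}
step 8: add edge 0-8 (w=8); MST = {0-8(w=8) 1-3(w=2) 1-7(w=5) 2-7(w=6) 3-4(w=2) 3-5(w=10) 5-6(w=6) 6-8(w=7)}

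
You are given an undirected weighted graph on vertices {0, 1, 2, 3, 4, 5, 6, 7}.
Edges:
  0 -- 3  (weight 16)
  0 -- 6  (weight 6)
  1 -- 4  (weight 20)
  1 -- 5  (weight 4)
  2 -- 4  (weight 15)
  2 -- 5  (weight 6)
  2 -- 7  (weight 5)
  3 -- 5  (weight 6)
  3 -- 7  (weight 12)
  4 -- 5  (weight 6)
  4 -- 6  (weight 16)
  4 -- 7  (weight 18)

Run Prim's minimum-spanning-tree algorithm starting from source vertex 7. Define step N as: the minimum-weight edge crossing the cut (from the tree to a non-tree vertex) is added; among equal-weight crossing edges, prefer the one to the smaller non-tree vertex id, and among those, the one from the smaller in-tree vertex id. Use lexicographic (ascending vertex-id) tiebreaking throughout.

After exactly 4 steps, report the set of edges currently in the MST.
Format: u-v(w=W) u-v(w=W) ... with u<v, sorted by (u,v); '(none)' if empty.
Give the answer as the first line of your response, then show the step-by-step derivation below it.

1-5(w=4) 2-5(w=6) 2-7(w=5) 3-5(w=6)

step 1: add edge 2-7 (w=5); MST = {2-7(w=5)}
step 2: add edge 2-5 (w=6); MST = {2-5(w=6) 2-7(w=5)}
step 3: add edge 1-5 (w=4); MST = {1-5(w=4) 2-5(w=6) 2-7(w=5)}
step 4: add edge 3-5 (w=6); MST = {1-5(w=4) 2-5(w=6) 2-7(w=5) 3-5(w=6)}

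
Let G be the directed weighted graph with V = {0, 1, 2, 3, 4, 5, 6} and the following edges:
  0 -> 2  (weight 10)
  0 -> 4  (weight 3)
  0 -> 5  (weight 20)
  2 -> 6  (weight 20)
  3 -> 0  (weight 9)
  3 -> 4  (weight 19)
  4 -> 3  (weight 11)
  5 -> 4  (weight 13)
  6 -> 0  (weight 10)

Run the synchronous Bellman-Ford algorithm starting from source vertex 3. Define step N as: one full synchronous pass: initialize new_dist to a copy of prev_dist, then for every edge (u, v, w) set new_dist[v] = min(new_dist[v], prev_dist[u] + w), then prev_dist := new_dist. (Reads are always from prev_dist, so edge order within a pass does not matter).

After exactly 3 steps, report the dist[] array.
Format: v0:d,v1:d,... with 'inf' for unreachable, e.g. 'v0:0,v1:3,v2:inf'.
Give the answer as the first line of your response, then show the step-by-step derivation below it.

v0:9,v1:inf,v2:19,v3:0,v4:12,v5:29,v6:39

step 1: dist = v0:9,v1:inf,v2:inf,v3:0,v4:19,v5:inf,v6:inf
step 2: dist = v0:9,v1:inf,v2:19,v3:0,v4:12,v5:29,v6:inf
step 3: dist = v0:9,v1:inf,v2:19,v3:0,v4:12,v5:29,v6:39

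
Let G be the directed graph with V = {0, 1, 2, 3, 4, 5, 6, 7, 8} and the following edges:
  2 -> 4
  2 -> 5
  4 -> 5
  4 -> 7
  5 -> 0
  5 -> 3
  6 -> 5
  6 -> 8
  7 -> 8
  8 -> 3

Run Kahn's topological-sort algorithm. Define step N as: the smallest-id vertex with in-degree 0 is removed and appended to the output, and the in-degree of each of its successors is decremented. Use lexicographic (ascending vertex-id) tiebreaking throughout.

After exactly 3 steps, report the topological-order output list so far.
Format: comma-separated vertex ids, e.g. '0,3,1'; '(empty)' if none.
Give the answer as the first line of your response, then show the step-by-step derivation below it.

1,2,4

step 1: output 1; order=[1]; indeg=(1,0,0,2,1,3,0,1,2)
step 2: output 2; order=[1,2]; indeg=(1,0,0,2,0,2,0,1,2)
step 3: output 4; order=[1,2,4]; indeg=(1,0,0,2,0,1,0,0,2)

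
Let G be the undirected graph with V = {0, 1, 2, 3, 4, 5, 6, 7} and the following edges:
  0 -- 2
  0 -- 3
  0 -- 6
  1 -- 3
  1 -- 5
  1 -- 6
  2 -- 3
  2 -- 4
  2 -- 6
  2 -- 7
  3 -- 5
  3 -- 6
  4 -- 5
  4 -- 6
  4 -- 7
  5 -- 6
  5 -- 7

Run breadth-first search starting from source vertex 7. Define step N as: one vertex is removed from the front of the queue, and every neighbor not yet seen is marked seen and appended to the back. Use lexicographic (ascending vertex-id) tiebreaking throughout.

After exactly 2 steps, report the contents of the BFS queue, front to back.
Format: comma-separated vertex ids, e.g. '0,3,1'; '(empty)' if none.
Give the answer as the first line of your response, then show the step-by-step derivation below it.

4,5,0,3,6

step 1: dequeue 7; queue=[2,4,5]; order=7
step 2: dequeue 2; queue=[4,5,0,3,6]; order=7,2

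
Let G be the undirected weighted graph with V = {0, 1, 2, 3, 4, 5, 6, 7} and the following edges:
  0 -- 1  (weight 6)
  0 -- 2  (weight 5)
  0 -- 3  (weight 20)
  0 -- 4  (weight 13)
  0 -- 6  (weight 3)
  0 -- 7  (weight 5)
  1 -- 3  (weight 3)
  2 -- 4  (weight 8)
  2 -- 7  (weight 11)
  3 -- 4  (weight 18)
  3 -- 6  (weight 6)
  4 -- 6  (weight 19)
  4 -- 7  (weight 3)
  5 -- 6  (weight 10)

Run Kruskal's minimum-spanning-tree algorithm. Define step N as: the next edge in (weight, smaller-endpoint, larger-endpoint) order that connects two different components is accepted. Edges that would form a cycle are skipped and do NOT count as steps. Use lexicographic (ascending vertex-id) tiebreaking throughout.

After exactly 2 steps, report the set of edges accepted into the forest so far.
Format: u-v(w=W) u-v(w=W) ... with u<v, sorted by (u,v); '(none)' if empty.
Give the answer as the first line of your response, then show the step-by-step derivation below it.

0-6(w=3) 1-3(w=3)

step 1: add edge 0-6 (w=3); MST = {0-6(w=3)}
step 2: add edge 1-3 (w=3); MST = {0-6(w=3) 1-3(w=3)}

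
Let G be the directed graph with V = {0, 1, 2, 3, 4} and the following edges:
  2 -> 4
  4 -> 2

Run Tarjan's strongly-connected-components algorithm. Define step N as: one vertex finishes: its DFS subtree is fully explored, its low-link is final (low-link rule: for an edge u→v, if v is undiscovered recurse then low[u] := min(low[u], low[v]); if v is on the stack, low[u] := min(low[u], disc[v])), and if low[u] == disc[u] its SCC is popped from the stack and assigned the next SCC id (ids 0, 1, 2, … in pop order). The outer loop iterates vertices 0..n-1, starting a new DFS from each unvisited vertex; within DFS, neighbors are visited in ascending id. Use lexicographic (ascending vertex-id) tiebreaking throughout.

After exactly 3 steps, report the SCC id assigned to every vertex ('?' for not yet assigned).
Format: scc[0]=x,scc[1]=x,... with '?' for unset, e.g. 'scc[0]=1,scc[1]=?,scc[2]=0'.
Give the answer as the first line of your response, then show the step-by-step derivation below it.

scc[0]=0,scc[1]=1,scc[2]=?,scc[3]=?,scc[4]=?

step 1: low=(low[0]=0,low[1]=?,low[2]=?,low[3]=?,low[4]=?); scc=(scc[0]=0,scc[1]=?,scc[2]=?,scc[3]=?,scc[4]=?)
step 2: low=(low[0]=0,low[1]=1,low[2]=?,low[3]=?,low[4]=?); scc=(scc[0]=0,scc[1]=1,scc[2]=?,scc[3]=?,scc[4]=?)
step 3: low=(low[0]=0,low[1]=1,low[2]=2,low[3]=?,low[4]=2); scc=(scc[0]=0,scc[1]=1,scc[2]=?,scc[3]=?,scc[4]=?)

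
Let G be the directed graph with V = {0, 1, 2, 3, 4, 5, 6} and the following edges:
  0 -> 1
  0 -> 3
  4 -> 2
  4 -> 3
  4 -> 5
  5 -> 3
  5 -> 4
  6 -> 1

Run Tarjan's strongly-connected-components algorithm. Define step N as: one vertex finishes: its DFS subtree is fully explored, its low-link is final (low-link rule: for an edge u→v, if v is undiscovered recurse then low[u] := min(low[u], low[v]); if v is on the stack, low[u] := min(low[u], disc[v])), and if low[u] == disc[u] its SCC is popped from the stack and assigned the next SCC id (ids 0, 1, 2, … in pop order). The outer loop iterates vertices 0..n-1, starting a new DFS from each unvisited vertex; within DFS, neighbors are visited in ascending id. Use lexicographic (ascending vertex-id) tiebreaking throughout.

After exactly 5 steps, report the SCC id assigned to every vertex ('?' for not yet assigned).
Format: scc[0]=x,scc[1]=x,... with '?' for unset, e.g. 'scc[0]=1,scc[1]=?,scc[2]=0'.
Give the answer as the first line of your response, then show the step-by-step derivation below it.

scc[0]=2,scc[1]=0,scc[2]=3,scc[3]=1,scc[4]=?,scc[5]=?,scc[6]=?

step 1: low=(low[0]=0,low[1]=1,low[2]=?,low[3]=?,low[4]=?,low[5]=?,low[6]=?); scc=(scc[0]=?,scc[1]=0,scc[2]=?,scc[3]=?,scc[4]=?,scc[5]=?,scc[6]=?)
step 2: low=(low[0]=0,low[1]=1,low[2]=?,low[3]=2,low[4]=?,low[5]=?,low[6]=?); scc=(scc[0]=?,scc[1]=0,scc[2]=?,scc[3]=1,scc[4]=?,scc[5]=?,scc[6]=?)
step 3: low=(low[0]=0,low[1]=1,low[2]=?,low[3]=2,low[4]=?,low[5]=?,low[6]=?); scc=(scc[0]=2,scc[1]=0,scc[2]=?,scc[3]=1,scc[4]=?,scc[5]=?,scc[6]=?)
step 4: low=(low[0]=0,low[1]=1,low[2]=3,low[3]=2,low[4]=?,low[5]=?,low[6]=?); scc=(scc[0]=2,scc[1]=0,scc[2]=3,scc[3]=1,scc[4]=?,scc[5]=?,scc[6]=?)
step 5: low=(low[0]=0,low[1]=1,low[2]=3,low[3]=2,low[4]=4,low[5]=4,low[6]=?); scc=(scc[0]=2,scc[1]=0,scc[2]=3,scc[3]=1,scc[4]=?,scc[5]=?,scc[6]=?)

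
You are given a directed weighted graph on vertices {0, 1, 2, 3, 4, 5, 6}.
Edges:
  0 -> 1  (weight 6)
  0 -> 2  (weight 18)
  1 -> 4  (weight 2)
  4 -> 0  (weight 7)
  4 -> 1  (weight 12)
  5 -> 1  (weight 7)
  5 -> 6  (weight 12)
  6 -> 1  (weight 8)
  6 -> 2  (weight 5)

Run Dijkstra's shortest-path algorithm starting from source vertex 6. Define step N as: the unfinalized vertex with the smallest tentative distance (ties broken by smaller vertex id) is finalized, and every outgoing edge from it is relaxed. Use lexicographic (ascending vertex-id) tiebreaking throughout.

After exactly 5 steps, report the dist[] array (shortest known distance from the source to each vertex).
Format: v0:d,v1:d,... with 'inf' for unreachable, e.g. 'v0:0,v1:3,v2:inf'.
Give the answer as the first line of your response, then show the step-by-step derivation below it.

v0:17,v1:8,v2:5,v3:inf,v4:10,v5:inf,v6:0

step 1: dist = v0:inf,v1:8,v2:5,v3:inf,v4:inf,v5:inf,v6:0
step 2: dist = v0:inf,v1:8,v2:5,v3:inf,v4:inf,v5:inf,v6:0
step 3: dist = v0:inf,v1:8,v2:5,v3:inf,v4:10,v5:inf,v6:0
step 4: dist = v0:17,v1:8,v2:5,v3:inf,v4:10,v5:inf,v6:0
step 5: dist = v0:17,v1:8,v2:5,v3:inf,v4:10,v5:inf,v6:0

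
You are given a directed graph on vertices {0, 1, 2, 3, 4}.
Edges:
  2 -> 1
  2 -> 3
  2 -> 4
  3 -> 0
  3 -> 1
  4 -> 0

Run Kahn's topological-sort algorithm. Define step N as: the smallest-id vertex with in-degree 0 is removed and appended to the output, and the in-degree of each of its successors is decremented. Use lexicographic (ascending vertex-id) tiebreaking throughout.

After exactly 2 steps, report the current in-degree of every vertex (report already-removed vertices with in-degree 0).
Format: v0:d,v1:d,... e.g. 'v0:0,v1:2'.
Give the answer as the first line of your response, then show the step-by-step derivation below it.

v0:1,v1:0,v2:0,v3:0,v4:0

step 1: output 2; order=[2]; indeg=(2,1,0,0,0)
step 2: output 3; order=[2,3]; indeg=(1,0,0,0,0)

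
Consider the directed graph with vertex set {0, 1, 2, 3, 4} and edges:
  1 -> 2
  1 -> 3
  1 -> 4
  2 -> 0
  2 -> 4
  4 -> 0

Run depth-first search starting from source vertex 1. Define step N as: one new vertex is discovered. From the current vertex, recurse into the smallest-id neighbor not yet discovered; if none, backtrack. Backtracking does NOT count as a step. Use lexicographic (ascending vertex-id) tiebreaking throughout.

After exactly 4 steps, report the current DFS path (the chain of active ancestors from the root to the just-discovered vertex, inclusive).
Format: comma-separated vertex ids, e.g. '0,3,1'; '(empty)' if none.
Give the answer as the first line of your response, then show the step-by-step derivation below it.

1,2,4

step 1: discover 1; path=1; order=1
step 2: discover 2; path=1>2; order=1,2
step 3: discover 0; path=1>2>0; order=1,2,0
step 4: discover 4; path=1>2>4; order=1,2,0,4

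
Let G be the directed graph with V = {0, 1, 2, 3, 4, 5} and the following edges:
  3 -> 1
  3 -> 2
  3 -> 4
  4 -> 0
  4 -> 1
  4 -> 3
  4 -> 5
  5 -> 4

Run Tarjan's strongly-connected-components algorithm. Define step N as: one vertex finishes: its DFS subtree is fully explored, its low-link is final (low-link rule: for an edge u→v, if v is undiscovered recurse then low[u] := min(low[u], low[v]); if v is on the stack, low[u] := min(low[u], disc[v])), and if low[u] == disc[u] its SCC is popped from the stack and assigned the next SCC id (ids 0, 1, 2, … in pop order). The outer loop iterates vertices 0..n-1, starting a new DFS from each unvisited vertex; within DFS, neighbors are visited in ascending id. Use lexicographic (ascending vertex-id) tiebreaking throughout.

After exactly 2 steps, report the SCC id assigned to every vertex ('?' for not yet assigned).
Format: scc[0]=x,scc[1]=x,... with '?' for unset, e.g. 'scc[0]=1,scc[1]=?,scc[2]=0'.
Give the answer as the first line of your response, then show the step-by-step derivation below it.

scc[0]=0,scc[1]=1,scc[2]=?,scc[3]=?,scc[4]=?,scc[5]=?

step 1: low=(low[0]=0,low[1]=?,low[2]=?,low[3]=?,low[4]=?,low[5]=?); scc=(scc[0]=0,scc[1]=?,scc[2]=?,scc[3]=?,scc[4]=?,scc[5]=?)
step 2: low=(low[0]=0,low[1]=1,low[2]=?,low[3]=?,low[4]=?,low[5]=?); scc=(scc[0]=0,scc[1]=1,scc[2]=?,scc[3]=?,scc[4]=?,scc[5]=?)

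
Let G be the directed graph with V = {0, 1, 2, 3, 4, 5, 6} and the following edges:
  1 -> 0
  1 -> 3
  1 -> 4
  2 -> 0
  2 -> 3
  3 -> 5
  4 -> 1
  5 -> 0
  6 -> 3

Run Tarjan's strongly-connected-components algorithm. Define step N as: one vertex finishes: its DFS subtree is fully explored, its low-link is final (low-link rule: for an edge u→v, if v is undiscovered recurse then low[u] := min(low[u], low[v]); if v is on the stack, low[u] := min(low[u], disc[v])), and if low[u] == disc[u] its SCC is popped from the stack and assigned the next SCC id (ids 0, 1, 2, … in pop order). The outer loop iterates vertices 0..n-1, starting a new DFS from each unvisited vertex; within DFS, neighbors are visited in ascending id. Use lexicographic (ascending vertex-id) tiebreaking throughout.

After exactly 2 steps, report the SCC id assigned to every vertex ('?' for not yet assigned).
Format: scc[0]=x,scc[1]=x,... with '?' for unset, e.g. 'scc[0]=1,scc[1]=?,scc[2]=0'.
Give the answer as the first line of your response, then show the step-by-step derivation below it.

scc[0]=0,scc[1]=?,scc[2]=?,scc[3]=?,scc[4]=?,scc[5]=1,scc[6]=?

step 1: low=(low[0]=0,low[1]=?,low[2]=?,low[3]=?,low[4]=?,low[5]=?,low[6]=?); scc=(scc[0]=0,scc[1]=?,scc[2]=?,scc[3]=?,scc[4]=?,scc[5]=?,scc[6]=?)
step 2: low=(low[0]=0,low[1]=1,low[2]=?,low[3]=2,low[4]=?,low[5]=3,low[6]=?); scc=(scc[0]=0,scc[1]=?,scc[2]=?,scc[3]=?,scc[4]=?,scc[5]=1,scc[6]=?)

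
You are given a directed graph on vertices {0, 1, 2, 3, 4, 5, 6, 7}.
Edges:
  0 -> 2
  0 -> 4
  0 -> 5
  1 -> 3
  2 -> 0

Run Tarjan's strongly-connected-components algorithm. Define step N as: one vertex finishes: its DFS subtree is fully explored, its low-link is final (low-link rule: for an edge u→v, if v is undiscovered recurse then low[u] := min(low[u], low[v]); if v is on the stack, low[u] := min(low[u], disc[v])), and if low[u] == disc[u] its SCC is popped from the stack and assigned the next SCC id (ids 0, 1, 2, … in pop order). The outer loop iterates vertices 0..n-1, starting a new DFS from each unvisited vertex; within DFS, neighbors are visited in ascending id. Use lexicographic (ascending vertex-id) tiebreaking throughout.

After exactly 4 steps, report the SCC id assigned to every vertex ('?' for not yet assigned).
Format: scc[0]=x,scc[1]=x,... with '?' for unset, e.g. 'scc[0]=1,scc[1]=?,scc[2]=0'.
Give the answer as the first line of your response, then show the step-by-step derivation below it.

scc[0]=2,scc[1]=?,scc[2]=2,scc[3]=?,scc[4]=0,scc[5]=1,scc[6]=?,scc[7]=?

step 1: low=(low[0]=0,low[1]=?,low[2]=0,low[3]=?,low[4]=?,low[5]=?,low[6]=?,low[7]=?); scc=(scc[0]=?,scc[1]=?,scc[2]=?,scc[3]=?,scc[4]=?,scc[5]=?,scc[6]=?,scc[7]=?)
step 2: low=(low[0]=0,low[1]=?,low[2]=0,low[3]=?,low[4]=2,low[5]=?,low[6]=?,low[7]=?); scc=(scc[0]=?,scc[1]=?,scc[2]=?,scc[3]=?,scc[4]=0,scc[5]=?,scc[6]=?,scc[7]=?)
step 3: low=(low[0]=0,low[1]=?,low[2]=0,low[3]=?,low[4]=2,low[5]=3,low[6]=?,low[7]=?); scc=(scc[0]=?,scc[1]=?,scc[2]=?,scc[3]=?,scc[4]=0,scc[5]=1,scc[6]=?,scc[7]=?)
step 4: low=(low[0]=0,low[1]=?,low[2]=0,low[3]=?,low[4]=2,low[5]=3,low[6]=?,low[7]=?); scc=(scc[0]=2,scc[1]=?,scc[2]=2,scc[3]=?,scc[4]=0,scc[5]=1,scc[6]=?,scc[7]=?)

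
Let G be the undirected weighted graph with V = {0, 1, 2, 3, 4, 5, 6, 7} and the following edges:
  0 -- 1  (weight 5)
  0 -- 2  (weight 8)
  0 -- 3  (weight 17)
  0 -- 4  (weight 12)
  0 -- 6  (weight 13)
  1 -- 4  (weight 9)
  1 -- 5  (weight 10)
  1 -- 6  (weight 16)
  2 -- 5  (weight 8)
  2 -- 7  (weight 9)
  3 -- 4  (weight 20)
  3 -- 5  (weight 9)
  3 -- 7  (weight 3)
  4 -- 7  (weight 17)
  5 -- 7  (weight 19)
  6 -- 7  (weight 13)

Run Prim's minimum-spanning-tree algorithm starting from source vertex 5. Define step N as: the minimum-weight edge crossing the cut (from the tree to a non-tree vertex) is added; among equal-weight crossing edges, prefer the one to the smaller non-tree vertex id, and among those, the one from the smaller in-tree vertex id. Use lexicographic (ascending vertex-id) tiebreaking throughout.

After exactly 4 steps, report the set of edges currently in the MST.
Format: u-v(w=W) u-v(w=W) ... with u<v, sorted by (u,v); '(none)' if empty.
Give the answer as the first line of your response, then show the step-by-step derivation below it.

0-1(w=5) 0-2(w=8) 2-5(w=8) 3-5(w=9)

step 1: add edge 2-5 (w=8); MST = {2-5(w=8)}
step 2: add edge 0-2 (w=8); MST = {0-2(w=8) 2-5(w=8)}
step 3: add edge 0-1 (w=5); MST = {0-1(w=5) 0-2(w=8) 2-5(w=8)}
step 4: add edge 3-5 (w=9); MST = {0-1(w=5) 0-2(w=8) 2-5(w=8) 3-5(w=9)}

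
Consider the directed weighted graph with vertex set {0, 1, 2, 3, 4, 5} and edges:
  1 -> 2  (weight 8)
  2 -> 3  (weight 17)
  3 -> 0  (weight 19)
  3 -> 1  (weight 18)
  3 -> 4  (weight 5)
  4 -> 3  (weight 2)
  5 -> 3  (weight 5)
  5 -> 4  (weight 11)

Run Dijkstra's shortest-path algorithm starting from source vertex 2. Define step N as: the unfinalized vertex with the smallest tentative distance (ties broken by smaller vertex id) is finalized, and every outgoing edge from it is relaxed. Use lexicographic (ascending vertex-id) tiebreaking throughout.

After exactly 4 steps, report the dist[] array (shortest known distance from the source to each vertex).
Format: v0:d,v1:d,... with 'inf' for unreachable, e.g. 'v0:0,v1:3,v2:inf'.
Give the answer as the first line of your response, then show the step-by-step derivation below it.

v0:36,v1:35,v2:0,v3:17,v4:22,v5:inf

step 1: dist = v0:inf,v1:inf,v2:0,v3:17,v4:inf,v5:inf
step 2: dist = v0:36,v1:35,v2:0,v3:17,v4:22,v5:inf
step 3: dist = v0:36,v1:35,v2:0,v3:17,v4:22,v5:inf
step 4: dist = v0:36,v1:35,v2:0,v3:17,v4:22,v5:inf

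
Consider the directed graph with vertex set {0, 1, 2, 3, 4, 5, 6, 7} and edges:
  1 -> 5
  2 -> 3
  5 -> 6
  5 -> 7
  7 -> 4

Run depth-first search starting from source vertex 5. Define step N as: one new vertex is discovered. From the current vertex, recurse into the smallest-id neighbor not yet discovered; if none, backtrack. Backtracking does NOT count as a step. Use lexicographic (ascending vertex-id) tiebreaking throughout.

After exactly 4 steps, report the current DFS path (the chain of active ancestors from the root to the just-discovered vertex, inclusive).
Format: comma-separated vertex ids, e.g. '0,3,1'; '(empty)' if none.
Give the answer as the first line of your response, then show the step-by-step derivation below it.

5,7,4

step 1: discover 5; path=5; order=5
step 2: discover 6; path=5>6; order=5,6
step 3: discover 7; path=5>7; order=5,6,7
step 4: discover 4; path=5>7>4; order=5,6,7,4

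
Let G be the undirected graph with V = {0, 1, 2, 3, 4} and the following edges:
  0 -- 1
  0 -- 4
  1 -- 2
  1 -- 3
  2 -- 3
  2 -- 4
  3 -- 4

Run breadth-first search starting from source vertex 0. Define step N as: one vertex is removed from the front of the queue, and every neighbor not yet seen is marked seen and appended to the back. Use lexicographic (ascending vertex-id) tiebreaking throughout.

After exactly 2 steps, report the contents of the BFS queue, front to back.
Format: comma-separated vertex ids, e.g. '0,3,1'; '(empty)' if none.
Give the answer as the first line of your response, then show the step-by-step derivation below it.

4,2,3

step 1: dequeue 0; queue=[1,4]; order=0
step 2: dequeue 1; queue=[4,2,3]; order=0,1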